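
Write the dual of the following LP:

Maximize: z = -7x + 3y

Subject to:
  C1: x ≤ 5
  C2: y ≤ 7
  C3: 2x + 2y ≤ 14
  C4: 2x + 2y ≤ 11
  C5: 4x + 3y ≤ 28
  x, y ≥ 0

Primal max cᵀx s.t. Ax ≤ b, x ≥ 0  →  Dual min bᵀy s.t. Aᵀy ≥ c, y ≥ 0.

Minimize: z = 5y1 + 7y2 + 14y3 + 11y4 + 28y5

Subject to:
  y1 + 2y3 + 2y4 + 4y5 ≥ -7
  y2 + 2y3 + 2y4 + 3y5 ≥ 3
  y1, y2, y3, y4, y5 ≥ 0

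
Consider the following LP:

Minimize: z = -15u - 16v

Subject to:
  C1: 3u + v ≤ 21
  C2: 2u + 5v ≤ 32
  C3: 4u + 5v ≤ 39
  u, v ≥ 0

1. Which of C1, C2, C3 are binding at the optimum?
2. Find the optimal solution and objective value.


1. C1, C3
2. u = 6, v = 3, z = -138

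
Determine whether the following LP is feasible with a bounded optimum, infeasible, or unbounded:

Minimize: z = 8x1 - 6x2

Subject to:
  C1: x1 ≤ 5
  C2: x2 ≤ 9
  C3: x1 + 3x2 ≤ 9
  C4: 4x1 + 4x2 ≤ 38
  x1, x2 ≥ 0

Feasible with a bounded optimal solution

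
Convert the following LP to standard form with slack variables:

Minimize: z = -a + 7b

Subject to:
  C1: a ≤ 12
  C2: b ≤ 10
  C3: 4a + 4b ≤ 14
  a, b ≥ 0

min z = -a + 7b

s.t.
  a + s1 = 12
  b + s2 = 10
  4a + 4b + s3 = 14
  a, b, s1, s2, s3 ≥ 0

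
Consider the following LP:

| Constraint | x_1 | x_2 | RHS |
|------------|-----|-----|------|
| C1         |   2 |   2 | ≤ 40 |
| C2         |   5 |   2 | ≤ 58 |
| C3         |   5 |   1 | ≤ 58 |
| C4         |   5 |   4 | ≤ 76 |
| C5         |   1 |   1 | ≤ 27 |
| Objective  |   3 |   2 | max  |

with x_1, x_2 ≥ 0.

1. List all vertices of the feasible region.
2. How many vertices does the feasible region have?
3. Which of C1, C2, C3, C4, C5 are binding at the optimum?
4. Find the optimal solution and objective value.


1. (0, 0), (11.6, 0), (8, 9), (0, 19)
2. 4
3. C2, C4
4. x_1 = 8, x_2 = 9, z = 42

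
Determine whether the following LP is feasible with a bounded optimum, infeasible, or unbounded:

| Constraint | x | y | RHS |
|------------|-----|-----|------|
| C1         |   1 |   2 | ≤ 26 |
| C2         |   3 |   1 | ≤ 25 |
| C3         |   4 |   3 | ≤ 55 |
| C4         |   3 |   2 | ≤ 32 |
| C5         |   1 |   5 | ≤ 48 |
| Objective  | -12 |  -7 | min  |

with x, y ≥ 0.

Feasible with a bounded optimal solution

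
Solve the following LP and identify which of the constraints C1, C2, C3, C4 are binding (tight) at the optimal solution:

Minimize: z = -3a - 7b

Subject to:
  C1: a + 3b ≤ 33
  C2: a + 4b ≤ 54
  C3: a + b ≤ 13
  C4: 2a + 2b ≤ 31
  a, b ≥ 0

At a = 3, b = 10, compute slack b - a·x for each constraint:
  C1: 33 − 33 = 0  (binding)
  C2: 54 − 43 = 11  (slack)
  C3: 13 − 13 = 0  (binding)
  C4: 31 − 26 = 5  (slack)

Optimal: a = 3, b = 10
Binding: C1, C3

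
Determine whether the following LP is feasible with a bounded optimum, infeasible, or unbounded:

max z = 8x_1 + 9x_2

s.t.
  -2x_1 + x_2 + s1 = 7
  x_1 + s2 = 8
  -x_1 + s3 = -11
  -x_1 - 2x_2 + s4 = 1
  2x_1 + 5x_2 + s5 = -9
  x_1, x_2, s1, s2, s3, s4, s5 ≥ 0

Infeasible (no feasible solution exists)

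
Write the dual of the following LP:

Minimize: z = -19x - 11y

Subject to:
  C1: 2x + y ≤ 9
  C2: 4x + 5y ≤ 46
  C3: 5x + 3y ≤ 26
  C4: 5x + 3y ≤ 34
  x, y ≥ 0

Primal min cᵀx s.t. Ax ≤ b, x ≥ 0  →  Dual max −bᵀy s.t. Aᵀy ≥ −c, y ≥ 0.

Maximize: z = -9y1 - 46y2 - 26y3 - 34y4

Subject to:
  2y1 + 4y2 + 5y3 + 5y4 ≥ 19
  y1 + 5y2 + 3y3 + 3y4 ≥ 11
  y1, y2, y3, y4 ≥ 0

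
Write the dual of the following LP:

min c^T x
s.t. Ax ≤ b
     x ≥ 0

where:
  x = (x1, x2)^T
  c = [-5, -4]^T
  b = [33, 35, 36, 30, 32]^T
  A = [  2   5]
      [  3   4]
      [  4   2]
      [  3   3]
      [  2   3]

Primal min cᵀx s.t. Ax ≤ b, x ≥ 0  →  Dual max −bᵀy s.t. Aᵀy ≥ −c, y ≥ 0.

Maximize: z = -33y1 - 35y2 - 36y3 - 30y4 - 32y5

Subject to:
  2y1 + 3y2 + 4y3 + 3y4 + 2y5 ≥ 5
  5y1 + 4y2 + 2y3 + 3y4 + 3y5 ≥ 4
  y1, y2, y3, y4, y5 ≥ 0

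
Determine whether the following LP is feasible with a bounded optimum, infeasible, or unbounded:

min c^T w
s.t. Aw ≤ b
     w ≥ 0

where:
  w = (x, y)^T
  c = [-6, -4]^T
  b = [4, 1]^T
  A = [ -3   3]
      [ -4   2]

Unbounded (objective can decrease without bound)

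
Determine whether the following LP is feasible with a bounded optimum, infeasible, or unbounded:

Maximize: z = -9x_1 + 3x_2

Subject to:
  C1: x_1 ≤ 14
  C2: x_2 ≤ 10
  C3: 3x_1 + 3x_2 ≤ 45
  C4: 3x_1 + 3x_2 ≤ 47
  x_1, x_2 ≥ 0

Feasible with a bounded optimal solution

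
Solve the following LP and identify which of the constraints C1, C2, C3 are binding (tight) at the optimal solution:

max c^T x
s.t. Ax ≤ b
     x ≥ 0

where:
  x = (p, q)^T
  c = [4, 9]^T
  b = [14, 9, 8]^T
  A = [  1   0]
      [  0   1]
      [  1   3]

At p = 8, q = 0, compute slack b - a·x for each constraint:
  C1: 14 − 8 = 6  (slack)
  C2: 9 − 0 = 9  (slack)
  C3: 8 − 8 = 0  (binding)

Optimal: p = 8, q = 0
Binding: C3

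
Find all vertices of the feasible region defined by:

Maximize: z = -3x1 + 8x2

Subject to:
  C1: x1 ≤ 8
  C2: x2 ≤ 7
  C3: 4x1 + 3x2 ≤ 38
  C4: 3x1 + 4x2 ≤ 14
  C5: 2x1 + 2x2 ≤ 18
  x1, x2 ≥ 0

(0, 0), (4.667, 0), (0, 3.5)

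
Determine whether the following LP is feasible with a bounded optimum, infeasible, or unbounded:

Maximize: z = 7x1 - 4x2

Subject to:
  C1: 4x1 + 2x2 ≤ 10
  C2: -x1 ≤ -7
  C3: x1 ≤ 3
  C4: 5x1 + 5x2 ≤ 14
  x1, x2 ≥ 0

Infeasible (no feasible solution exists)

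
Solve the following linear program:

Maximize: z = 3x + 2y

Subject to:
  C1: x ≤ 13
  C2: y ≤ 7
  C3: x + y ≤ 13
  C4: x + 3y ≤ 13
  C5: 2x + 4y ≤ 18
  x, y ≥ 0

Evaluate the objective at each vertex of the feasible region:
  z(0, 0) = 0
  z(9, 0) = 27  ←
  z(1, 4) = 11
  z(0, 4.333) = 8.667
The maximum is at x = 9, y = 0.

x = 9, y = 0, z = 27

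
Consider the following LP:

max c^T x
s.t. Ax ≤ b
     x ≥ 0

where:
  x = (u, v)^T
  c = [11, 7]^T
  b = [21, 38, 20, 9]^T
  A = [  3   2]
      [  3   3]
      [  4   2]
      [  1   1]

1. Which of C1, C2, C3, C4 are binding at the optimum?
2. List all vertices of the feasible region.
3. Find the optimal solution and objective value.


1. C3, C4
2. (0, 0), (5, 0), (1, 8), (0, 9)
3. u = 1, v = 8, z = 67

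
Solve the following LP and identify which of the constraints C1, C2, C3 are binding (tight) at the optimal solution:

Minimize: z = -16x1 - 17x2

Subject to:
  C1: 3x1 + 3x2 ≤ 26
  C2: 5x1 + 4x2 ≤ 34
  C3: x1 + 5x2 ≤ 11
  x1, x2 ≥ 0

At x1 = 6, x2 = 1, compute slack b - a·x for each constraint:
  C1: 26 − 21 = 5  (slack)
  C2: 34 − 34 = 0  (binding)
  C3: 11 − 11 = 0  (binding)

Optimal: x1 = 6, x2 = 1
Binding: C2, C3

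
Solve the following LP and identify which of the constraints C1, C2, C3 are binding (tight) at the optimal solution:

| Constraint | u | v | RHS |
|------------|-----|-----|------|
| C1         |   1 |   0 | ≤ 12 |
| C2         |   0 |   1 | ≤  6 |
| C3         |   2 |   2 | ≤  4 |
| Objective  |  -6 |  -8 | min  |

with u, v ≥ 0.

At u = 0, v = 2, compute slack b - a·x for each constraint:
  C1: 12 − 0 = 12  (slack)
  C2: 6 − 2 = 4  (slack)
  C3: 4 − 4 = 0  (binding)

Optimal: u = 0, v = 2
Binding: C3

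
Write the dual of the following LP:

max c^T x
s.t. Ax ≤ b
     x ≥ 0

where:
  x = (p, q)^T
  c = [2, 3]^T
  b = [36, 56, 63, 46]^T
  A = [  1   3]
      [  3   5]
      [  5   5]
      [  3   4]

Primal max cᵀx s.t. Ax ≤ b, x ≥ 0  →  Dual min bᵀy s.t. Aᵀy ≥ c, y ≥ 0.

Minimize: z = 36y1 + 56y2 + 63y3 + 46y4

Subject to:
  y1 + 3y2 + 5y3 + 3y4 ≥ 2
  3y1 + 5y2 + 5y3 + 4y4 ≥ 3
  y1, y2, y3, y4 ≥ 0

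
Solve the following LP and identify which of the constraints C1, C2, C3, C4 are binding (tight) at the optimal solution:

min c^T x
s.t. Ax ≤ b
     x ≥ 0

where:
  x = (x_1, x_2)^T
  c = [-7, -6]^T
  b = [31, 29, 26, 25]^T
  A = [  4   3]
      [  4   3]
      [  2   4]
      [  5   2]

At x_1 = 3, x_2 = 5, compute slack b - a·x for each constraint:
  C1: 31 − 27 = 4  (slack)
  C2: 29 − 27 = 2  (slack)
  C3: 26 − 26 = 0  (binding)
  C4: 25 − 25 = 0  (binding)

Optimal: x_1 = 3, x_2 = 5
Binding: C3, C4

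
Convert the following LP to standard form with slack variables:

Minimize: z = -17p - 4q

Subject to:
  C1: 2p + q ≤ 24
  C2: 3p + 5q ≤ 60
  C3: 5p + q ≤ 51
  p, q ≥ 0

min z = -17p - 4q

s.t.
  2p + q + s1 = 24
  3p + 5q + s2 = 60
  5p + q + s3 = 51
  p, q, s1, s2, s3 ≥ 0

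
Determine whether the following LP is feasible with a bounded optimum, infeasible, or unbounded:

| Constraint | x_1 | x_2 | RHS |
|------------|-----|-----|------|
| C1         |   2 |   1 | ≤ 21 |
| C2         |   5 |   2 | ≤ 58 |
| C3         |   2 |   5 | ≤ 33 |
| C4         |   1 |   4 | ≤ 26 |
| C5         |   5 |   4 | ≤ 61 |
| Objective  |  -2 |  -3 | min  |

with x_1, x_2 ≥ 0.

Feasible with a bounded optimal solution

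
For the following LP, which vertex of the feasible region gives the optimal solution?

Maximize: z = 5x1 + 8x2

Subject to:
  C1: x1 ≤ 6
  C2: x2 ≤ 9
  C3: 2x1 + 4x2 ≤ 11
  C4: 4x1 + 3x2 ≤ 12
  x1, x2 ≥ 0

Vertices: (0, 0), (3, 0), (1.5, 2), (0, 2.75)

Evaluate the objective at each vertex of the feasible region:
  z(0, 0) = 0
  z(3, 0) = 15
  z(1.5, 2) = 23.5  ←
  z(0, 2.75) = 22
The maximum is at x1 = 1.5, x2 = 2.

(1.5, 2)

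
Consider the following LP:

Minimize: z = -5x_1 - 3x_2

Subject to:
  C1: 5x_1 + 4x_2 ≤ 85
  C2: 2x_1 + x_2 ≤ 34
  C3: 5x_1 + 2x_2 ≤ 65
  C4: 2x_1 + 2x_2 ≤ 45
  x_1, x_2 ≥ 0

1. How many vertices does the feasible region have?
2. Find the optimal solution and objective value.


1. 4
2. x_1 = 9, x_2 = 10, z = -75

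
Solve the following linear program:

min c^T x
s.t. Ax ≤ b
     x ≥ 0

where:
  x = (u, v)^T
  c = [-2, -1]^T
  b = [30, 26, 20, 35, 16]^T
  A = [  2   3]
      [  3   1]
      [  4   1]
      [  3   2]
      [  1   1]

Evaluate the objective at each vertex of the feasible region:
  z(0, 0) = 0
  z(5, 0) = -10
  z(3, 8) = -14  ←
  z(0, 10) = -10
The minimum is at u = 3, v = 8.

u = 3, v = 8, z = -14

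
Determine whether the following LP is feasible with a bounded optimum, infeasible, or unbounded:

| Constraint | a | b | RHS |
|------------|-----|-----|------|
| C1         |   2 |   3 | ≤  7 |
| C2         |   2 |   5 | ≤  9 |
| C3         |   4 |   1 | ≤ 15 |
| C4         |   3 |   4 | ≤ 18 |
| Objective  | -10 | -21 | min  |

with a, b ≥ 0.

Feasible with a bounded optimal solution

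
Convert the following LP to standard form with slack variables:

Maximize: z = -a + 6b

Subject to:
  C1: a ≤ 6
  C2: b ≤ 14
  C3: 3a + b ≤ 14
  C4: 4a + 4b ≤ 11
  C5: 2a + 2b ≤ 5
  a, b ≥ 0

max z = -a + 6b

s.t.
  a + s1 = 6
  b + s2 = 14
  3a + b + s3 = 14
  4a + 4b + s4 = 11
  2a + 2b + s5 = 5
  a, b, s1, s2, s3, s4, s5 ≥ 0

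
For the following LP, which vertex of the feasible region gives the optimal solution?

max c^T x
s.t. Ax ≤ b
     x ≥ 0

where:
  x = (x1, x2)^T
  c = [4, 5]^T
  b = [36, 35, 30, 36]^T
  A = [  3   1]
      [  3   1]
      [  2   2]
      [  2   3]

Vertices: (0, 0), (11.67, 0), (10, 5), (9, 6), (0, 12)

Evaluate the objective at each vertex of the feasible region:
  z(0, 0) = 0
  z(11.67, 0) = 46.67
  z(10, 5) = 65
  z(9, 6) = 66  ←
  z(0, 12) = 60
The maximum is at x1 = 9, x2 = 6.

(9, 6)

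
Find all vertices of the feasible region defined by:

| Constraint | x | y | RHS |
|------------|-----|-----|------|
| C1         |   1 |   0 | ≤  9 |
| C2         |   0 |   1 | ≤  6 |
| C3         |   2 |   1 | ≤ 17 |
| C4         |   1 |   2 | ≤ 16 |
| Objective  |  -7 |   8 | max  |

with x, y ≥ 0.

(0, 0), (8.5, 0), (6, 5), (4, 6), (0, 6)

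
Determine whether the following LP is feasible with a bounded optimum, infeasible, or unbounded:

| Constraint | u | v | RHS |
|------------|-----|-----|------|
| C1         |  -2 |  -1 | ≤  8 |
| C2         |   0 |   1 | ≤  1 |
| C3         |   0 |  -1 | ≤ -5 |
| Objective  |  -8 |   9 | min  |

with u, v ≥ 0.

Infeasible (no feasible solution exists)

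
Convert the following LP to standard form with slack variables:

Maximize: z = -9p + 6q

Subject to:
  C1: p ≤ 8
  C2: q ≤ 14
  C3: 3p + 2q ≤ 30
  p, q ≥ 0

max z = -9p + 6q

s.t.
  p + s1 = 8
  q + s2 = 14
  3p + 2q + s3 = 30
  p, q, s1, s2, s3 ≥ 0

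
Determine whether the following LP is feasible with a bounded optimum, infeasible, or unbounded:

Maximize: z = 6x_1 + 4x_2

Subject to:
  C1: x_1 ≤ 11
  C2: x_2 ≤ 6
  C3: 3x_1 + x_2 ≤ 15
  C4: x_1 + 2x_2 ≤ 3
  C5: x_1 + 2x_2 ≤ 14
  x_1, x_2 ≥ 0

Feasible with a bounded optimal solution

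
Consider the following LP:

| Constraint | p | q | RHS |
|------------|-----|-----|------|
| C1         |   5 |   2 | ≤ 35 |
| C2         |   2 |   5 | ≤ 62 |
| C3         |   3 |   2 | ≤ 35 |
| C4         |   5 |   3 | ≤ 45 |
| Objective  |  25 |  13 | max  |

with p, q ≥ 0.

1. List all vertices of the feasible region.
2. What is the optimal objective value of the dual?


1. (0, 0), (7, 0), (3, 10), (2.053, 11.58), (0, 12.4)
2. 205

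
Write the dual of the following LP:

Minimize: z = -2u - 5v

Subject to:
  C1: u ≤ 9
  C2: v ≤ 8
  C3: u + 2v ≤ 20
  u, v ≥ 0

Primal min cᵀx s.t. Ax ≤ b, x ≥ 0  →  Dual max −bᵀy s.t. Aᵀy ≥ −c, y ≥ 0.

Maximize: z = -9y1 - 8y2 - 20y3

Subject to:
  y1 + y3 ≥ 2
  y2 + 2y3 ≥ 5
  y1, y2, y3 ≥ 0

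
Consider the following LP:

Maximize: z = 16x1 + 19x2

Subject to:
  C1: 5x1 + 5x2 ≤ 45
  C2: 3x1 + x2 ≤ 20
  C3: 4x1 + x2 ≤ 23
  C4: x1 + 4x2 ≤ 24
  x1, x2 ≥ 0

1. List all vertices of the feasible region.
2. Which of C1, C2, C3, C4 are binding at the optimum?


1. (0, 0), (5.75, 0), (4.667, 4.333), (4, 5), (0, 6)
2. C1, C4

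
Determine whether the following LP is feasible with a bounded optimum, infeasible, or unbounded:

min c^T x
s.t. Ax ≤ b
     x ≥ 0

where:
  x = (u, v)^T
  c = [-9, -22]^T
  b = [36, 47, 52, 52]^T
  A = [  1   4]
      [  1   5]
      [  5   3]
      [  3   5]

Feasible with a bounded optimal solution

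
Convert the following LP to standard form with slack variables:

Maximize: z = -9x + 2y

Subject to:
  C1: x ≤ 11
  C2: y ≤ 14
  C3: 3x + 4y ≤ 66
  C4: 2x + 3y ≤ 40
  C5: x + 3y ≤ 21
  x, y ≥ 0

max z = -9x + 2y

s.t.
  x + s1 = 11
  y + s2 = 14
  3x + 4y + s3 = 66
  2x + 3y + s4 = 40
  x + 3y + s5 = 21
  x, y, s1, s2, s3, s4, s5 ≥ 0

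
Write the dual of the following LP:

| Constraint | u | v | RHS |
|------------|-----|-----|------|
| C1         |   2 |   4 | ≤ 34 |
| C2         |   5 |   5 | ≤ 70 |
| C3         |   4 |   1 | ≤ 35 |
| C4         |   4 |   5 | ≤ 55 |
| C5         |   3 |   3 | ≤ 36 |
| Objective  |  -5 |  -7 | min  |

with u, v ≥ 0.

Primal min cᵀx s.t. Ax ≤ b, x ≥ 0  →  Dual max −bᵀy s.t. Aᵀy ≥ −c, y ≥ 0.

Maximize: z = -34y1 - 70y2 - 35y3 - 55y4 - 36y5

Subject to:
  2y1 + 5y2 + 4y3 + 4y4 + 3y5 ≥ 5
  4y1 + 5y2 + y3 + 5y4 + 3y5 ≥ 7
  y1, y2, y3, y4, y5 ≥ 0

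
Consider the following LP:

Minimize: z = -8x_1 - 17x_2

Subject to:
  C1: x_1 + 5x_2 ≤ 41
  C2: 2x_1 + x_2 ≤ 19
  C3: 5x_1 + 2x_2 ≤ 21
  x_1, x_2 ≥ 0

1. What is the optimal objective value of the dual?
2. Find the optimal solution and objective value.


1. -144
2. x_1 = 1, x_2 = 8, z = -144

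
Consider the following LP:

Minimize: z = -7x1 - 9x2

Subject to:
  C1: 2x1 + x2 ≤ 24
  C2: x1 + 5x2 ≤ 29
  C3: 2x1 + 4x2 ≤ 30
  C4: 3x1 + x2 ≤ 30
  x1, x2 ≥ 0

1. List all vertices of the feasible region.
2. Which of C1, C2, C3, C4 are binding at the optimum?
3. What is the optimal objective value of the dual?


1. (0, 0), (10, 0), (9, 3), (5.667, 4.667), (0, 5.8)
2. C3, C4
3. -90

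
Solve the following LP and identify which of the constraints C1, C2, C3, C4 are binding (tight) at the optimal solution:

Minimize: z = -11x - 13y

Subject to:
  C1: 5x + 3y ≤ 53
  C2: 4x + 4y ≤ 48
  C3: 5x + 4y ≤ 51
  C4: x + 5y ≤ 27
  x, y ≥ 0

At x = 7, y = 4, compute slack b - a·x for each constraint:
  C1: 53 − 47 = 6  (slack)
  C2: 48 − 44 = 4  (slack)
  C3: 51 − 51 = 0  (binding)
  C4: 27 − 27 = 0  (binding)

Optimal: x = 7, y = 4
Binding: C3, C4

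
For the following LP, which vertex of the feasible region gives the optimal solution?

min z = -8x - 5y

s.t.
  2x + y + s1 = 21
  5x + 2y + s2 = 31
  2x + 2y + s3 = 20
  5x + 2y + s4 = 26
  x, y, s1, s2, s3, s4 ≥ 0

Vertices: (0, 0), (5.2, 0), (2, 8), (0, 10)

Evaluate the objective at each vertex of the feasible region:
  z(0, 0) = 0
  z(5.2, 0) = -41.6
  z(2, 8) = -56  ←
  z(0, 10) = -50
The minimum is at x = 2, y = 8.

(2, 8)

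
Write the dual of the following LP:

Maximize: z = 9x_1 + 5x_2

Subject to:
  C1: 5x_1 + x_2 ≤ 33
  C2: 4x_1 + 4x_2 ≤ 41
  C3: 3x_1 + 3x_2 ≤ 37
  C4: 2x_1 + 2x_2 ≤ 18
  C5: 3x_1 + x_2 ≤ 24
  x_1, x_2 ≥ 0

Primal max cᵀx s.t. Ax ≤ b, x ≥ 0  →  Dual min bᵀy s.t. Aᵀy ≥ c, y ≥ 0.

Minimize: z = 33y1 + 41y2 + 37y3 + 18y4 + 24y5

Subject to:
  5y1 + 4y2 + 3y3 + 2y4 + 3y5 ≥ 9
  y1 + 4y2 + 3y3 + 2y4 + y5 ≥ 5
  y1, y2, y3, y4, y5 ≥ 0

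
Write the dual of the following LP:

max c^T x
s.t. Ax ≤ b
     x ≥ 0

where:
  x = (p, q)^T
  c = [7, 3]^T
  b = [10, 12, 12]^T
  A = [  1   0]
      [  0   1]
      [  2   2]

Primal max cᵀx s.t. Ax ≤ b, x ≥ 0  →  Dual min bᵀy s.t. Aᵀy ≥ c, y ≥ 0.

Minimize: z = 10y1 + 12y2 + 12y3

Subject to:
  y1 + 2y3 ≥ 7
  y2 + 2y3 ≥ 3
  y1, y2, y3 ≥ 0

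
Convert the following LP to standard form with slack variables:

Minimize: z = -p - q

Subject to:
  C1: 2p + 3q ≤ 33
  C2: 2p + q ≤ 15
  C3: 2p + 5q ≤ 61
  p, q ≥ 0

min z = -p - q

s.t.
  2p + 3q + s1 = 33
  2p + q + s2 = 15
  2p + 5q + s3 = 61
  p, q, s1, s2, s3 ≥ 0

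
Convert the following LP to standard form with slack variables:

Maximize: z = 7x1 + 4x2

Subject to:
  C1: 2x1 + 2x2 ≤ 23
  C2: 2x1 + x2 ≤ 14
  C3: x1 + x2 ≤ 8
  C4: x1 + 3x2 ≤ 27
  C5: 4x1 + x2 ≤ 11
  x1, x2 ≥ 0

max z = 7x1 + 4x2

s.t.
  2x1 + 2x2 + s1 = 23
  2x1 + x2 + s2 = 14
  x1 + x2 + s3 = 8
  x1 + 3x2 + s4 = 27
  4x1 + x2 + s5 = 11
  x1, x2, s1, s2, s3, s4, s5 ≥ 0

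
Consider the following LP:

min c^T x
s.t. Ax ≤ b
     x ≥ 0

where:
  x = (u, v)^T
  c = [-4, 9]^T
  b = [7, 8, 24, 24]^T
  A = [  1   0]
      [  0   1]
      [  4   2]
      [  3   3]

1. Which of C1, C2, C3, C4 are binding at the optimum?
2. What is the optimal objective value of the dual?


1. C3
2. -24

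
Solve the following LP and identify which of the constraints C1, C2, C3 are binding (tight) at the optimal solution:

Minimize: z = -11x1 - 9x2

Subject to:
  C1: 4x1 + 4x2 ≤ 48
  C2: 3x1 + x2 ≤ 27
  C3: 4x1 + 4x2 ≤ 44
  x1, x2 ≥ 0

At x1 = 8, x2 = 3, compute slack b - a·x for each constraint:
  C1: 48 − 44 = 4  (slack)
  C2: 27 − 27 = 0  (binding)
  C3: 44 − 44 = 0  (binding)

Optimal: x1 = 8, x2 = 3
Binding: C2, C3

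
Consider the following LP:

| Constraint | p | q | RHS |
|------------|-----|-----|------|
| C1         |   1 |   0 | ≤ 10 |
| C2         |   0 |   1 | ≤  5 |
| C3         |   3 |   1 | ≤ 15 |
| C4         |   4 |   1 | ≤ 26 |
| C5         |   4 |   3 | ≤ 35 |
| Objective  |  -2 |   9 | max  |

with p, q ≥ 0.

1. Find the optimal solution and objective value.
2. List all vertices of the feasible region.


1. p = 0, q = 5, z = 45
2. (0, 0), (5, 0), (3.333, 5), (0, 5)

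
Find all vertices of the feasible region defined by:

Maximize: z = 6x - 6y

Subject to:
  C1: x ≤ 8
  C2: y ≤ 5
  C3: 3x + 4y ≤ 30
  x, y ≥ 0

(0, 0), (8, 0), (8, 1.5), (3.333, 5), (0, 5)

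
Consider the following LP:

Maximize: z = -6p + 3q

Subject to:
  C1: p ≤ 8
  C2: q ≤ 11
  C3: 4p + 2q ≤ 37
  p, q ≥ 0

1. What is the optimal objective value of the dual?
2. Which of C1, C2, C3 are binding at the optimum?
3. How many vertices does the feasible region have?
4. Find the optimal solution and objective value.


1. 33
2. C2
3. 5
4. p = 0, q = 11, z = 33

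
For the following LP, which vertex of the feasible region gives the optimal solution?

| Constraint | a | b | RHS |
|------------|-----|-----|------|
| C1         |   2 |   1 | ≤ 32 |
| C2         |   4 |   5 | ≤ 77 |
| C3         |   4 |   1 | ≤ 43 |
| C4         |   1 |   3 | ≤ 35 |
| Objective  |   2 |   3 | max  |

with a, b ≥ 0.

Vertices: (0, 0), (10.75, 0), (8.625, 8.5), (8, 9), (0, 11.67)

Evaluate the objective at each vertex of the feasible region:
  z(0, 0) = 0
  z(10.75, 0) = 21.5
  z(8.625, 8.5) = 42.75
  z(8, 9) = 43  ←
  z(0, 11.67) = 35
The maximum is at a = 8, b = 9.

(8, 9)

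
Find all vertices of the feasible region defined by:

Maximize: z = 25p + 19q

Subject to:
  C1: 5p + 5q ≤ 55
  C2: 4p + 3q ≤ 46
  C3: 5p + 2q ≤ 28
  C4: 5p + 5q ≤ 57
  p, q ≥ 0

(0, 0), (5.6, 0), (2, 9), (0, 11)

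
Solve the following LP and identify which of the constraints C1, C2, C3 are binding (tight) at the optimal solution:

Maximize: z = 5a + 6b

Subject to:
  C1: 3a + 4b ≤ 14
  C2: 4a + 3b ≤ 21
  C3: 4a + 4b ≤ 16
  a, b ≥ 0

At a = 2, b = 2, compute slack b - a·x for each constraint:
  C1: 14 − 14 = 0  (binding)
  C2: 21 − 14 = 7  (slack)
  C3: 16 − 16 = 0  (binding)

Optimal: a = 2, b = 2
Binding: C1, C3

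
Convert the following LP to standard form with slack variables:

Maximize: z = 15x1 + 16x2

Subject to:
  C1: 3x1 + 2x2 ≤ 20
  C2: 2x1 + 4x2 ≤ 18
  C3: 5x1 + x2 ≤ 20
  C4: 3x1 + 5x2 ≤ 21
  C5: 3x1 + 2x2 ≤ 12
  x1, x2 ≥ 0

max z = 15x1 + 16x2

s.t.
  3x1 + 2x2 + s1 = 20
  2x1 + 4x2 + s2 = 18
  5x1 + x2 + s3 = 20
  3x1 + 5x2 + s4 = 21
  3x1 + 2x2 + s5 = 12
  x1, x2, s1, s2, s3, s4, s5 ≥ 0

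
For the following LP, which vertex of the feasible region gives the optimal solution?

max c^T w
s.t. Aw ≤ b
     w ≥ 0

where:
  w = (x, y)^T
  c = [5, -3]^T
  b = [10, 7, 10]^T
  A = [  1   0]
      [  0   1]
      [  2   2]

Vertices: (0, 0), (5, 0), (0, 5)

Evaluate the objective at each vertex of the feasible region:
  z(0, 0) = 0
  z(5, 0) = 25  ←
  z(0, 5) = -15
The maximum is at x = 5, y = 0.

(5, 0)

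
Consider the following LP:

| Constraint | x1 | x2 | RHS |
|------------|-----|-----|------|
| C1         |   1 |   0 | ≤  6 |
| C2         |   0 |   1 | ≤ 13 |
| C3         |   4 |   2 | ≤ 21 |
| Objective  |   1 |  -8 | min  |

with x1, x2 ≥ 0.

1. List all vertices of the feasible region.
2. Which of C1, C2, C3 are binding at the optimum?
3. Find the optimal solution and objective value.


1. (0, 0), (5.25, 0), (0, 10.5)
2. C3
3. x1 = 0, x2 = 10.5, z = -84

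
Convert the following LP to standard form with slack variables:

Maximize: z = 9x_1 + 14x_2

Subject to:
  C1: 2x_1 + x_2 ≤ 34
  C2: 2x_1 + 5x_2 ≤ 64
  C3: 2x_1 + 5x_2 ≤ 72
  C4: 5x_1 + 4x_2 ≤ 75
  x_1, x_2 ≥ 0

max z = 9x_1 + 14x_2

s.t.
  2x_1 + x_2 + s1 = 34
  2x_1 + 5x_2 + s2 = 64
  2x_1 + 5x_2 + s3 = 72
  5x_1 + 4x_2 + s4 = 75
  x_1, x_2, s1, s2, s3, s4 ≥ 0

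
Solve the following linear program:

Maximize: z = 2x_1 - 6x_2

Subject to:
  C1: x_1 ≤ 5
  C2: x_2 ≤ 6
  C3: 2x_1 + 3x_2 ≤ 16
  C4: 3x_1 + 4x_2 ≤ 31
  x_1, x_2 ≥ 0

Evaluate the objective at each vertex of the feasible region:
  z(0, 0) = 0
  z(5, 0) = 10  ←
  z(5, 2) = -2
  z(0, 5.333) = -32
The maximum is at x_1 = 5, x_2 = 0.

x_1 = 5, x_2 = 0, z = 10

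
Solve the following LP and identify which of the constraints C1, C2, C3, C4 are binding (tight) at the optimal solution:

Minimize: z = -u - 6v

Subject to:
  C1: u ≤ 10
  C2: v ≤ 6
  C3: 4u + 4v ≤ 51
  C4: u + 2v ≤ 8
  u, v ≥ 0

At u = 0, v = 4, compute slack b - a·x for each constraint:
  C1: 10 − 0 = 10  (slack)
  C2: 6 − 4 = 2  (slack)
  C3: 51 − 16 = 35  (slack)
  C4: 8 − 8 = 0  (binding)

Optimal: u = 0, v = 4
Binding: C4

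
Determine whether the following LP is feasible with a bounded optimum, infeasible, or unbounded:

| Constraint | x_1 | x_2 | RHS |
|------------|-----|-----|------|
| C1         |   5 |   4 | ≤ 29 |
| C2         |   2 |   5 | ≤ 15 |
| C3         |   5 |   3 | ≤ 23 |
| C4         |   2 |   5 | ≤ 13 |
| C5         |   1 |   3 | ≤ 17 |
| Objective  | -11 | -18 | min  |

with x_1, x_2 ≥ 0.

Feasible with a bounded optimal solution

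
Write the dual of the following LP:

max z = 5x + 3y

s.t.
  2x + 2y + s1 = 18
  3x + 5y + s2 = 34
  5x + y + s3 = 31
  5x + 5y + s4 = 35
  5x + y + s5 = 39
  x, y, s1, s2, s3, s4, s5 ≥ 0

Primal max cᵀx s.t. Ax ≤ b, x ≥ 0  →  Dual min bᵀy s.t. Aᵀy ≥ c, y ≥ 0.

Minimize: z = 18y1 + 34y2 + 31y3 + 35y4 + 39y5

Subject to:
  2y1 + 3y2 + 5y3 + 5y4 + 5y5 ≥ 5
  2y1 + 5y2 + y3 + 5y4 + y5 ≥ 3
  y1, y2, y3, y4, y5 ≥ 0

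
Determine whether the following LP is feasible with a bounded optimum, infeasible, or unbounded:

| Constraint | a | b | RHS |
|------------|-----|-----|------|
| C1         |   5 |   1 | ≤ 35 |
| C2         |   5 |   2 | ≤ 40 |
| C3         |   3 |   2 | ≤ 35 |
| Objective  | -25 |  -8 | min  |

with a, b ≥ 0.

Feasible with a bounded optimal solution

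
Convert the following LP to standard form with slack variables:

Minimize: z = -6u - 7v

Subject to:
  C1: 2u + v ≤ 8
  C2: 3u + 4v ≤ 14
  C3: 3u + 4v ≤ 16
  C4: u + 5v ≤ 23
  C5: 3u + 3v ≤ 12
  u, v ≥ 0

min z = -6u - 7v

s.t.
  2u + v + s1 = 8
  3u + 4v + s2 = 14
  3u + 4v + s3 = 16
  u + 5v + s4 = 23
  3u + 3v + s5 = 12
  u, v, s1, s2, s3, s4, s5 ≥ 0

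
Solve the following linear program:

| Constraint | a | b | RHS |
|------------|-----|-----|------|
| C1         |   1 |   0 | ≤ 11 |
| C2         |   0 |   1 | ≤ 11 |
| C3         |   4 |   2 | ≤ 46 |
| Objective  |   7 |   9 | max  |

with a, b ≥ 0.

Evaluate the objective at each vertex of the feasible region:
  z(0, 0) = 0
  z(11, 0) = 77
  z(11, 1) = 86
  z(6, 11) = 141  ←
  z(0, 11) = 99
The maximum is at a = 6, b = 11.

a = 6, b = 11, z = 141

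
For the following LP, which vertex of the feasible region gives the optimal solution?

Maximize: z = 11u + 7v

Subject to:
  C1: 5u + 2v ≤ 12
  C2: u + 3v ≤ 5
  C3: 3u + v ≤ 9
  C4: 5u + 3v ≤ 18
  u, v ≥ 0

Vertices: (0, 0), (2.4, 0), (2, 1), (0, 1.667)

Evaluate the objective at each vertex of the feasible region:
  z(0, 0) = 0
  z(2.4, 0) = 26.4
  z(2, 1) = 29  ←
  z(0, 1.667) = 11.67
The maximum is at u = 2, v = 1.

(2, 1)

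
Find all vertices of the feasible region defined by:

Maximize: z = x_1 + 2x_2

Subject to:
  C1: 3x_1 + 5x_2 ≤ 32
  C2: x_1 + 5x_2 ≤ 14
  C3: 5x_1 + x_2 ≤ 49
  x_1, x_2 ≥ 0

(0, 0), (9.8, 0), (9.682, 0.5909), (9, 1), (0, 2.8)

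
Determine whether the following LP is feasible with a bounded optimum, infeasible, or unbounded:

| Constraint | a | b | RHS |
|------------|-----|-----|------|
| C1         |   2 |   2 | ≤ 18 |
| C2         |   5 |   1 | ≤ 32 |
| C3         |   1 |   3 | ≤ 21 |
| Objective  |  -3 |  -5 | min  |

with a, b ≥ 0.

Feasible with a bounded optimal solution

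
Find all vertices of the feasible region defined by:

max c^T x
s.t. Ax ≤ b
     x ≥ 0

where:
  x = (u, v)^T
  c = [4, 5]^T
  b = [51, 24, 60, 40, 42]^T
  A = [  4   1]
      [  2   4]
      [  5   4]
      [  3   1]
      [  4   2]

(0, 0), (10.5, 0), (10, 1), (0, 6)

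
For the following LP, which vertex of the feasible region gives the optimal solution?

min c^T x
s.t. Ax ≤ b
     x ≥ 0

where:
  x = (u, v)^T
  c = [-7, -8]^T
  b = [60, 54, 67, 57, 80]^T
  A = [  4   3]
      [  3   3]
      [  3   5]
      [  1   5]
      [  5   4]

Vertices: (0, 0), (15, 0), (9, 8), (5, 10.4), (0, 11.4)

Evaluate the objective at each vertex of the feasible region:
  z(0, 0) = 0
  z(15, 0) = -105
  z(9, 8) = -127  ←
  z(5, 10.4) = -118.2
  z(0, 11.4) = -91.2
The minimum is at u = 9, v = 8.

(9, 8)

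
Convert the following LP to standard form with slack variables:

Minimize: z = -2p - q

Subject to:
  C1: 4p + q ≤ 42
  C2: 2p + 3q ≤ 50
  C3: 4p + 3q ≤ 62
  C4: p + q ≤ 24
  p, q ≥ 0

min z = -2p - q

s.t.
  4p + q + s1 = 42
  2p + 3q + s2 = 50
  4p + 3q + s3 = 62
  p + q + s4 = 24
  p, q, s1, s2, s3, s4 ≥ 0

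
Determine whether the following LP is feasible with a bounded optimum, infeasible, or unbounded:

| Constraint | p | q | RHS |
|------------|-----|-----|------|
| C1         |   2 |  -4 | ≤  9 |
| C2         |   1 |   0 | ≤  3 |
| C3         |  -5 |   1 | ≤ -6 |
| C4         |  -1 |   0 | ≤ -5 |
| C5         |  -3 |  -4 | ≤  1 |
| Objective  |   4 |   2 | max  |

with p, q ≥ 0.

Infeasible (no feasible solution exists)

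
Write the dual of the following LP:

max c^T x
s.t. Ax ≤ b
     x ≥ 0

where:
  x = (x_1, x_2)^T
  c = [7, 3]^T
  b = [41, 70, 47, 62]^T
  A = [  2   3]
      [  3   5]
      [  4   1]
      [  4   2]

Primal max cᵀx s.t. Ax ≤ b, x ≥ 0  →  Dual min bᵀy s.t. Aᵀy ≥ c, y ≥ 0.

Minimize: z = 41y1 + 70y2 + 47y3 + 62y4

Subject to:
  2y1 + 3y2 + 4y3 + 4y4 ≥ 7
  3y1 + 5y2 + y3 + 2y4 ≥ 3
  y1, y2, y3, y4 ≥ 0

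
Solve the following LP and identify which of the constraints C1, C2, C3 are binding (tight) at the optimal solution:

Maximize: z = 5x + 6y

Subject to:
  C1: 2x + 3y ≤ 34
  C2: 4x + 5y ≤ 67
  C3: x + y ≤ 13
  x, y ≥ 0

At x = 5, y = 8, compute slack b - a·x for each constraint:
  C1: 34 − 34 = 0  (binding)
  C2: 67 − 60 = 7  (slack)
  C3: 13 − 13 = 0  (binding)

Optimal: x = 5, y = 8
Binding: C1, C3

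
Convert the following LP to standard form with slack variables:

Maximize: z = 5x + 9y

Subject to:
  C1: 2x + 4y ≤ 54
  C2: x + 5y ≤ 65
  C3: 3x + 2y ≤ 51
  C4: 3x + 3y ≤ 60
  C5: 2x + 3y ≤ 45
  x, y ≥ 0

max z = 5x + 9y

s.t.
  2x + 4y + s1 = 54
  x + 5y + s2 = 65
  3x + 2y + s3 = 51
  3x + 3y + s4 = 60
  2x + 3y + s5 = 45
  x, y, s1, s2, s3, s4, s5 ≥ 0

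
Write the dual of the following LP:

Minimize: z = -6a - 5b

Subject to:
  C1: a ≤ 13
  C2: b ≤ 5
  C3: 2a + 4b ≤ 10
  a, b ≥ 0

Primal min cᵀx s.t. Ax ≤ b, x ≥ 0  →  Dual max −bᵀy s.t. Aᵀy ≥ −c, y ≥ 0.

Maximize: z = -13y1 - 5y2 - 10y3

Subject to:
  y1 + 2y3 ≥ 6
  y2 + 4y3 ≥ 5
  y1, y2, y3 ≥ 0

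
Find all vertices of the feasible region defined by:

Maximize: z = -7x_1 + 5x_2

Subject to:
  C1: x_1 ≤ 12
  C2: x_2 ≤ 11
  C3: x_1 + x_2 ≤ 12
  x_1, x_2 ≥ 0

(0, 0), (12, 0), (1, 11), (0, 11)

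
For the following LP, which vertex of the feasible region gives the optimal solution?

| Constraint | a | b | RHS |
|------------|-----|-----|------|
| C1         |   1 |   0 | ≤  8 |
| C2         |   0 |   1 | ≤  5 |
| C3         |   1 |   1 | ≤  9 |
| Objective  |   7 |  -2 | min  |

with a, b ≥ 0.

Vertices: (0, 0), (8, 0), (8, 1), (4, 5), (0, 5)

Evaluate the objective at each vertex of the feasible region:
  z(0, 0) = 0
  z(8, 0) = 56
  z(8, 1) = 54
  z(4, 5) = 18
  z(0, 5) = -10  ←
The minimum is at a = 0, b = 5.

(0, 5)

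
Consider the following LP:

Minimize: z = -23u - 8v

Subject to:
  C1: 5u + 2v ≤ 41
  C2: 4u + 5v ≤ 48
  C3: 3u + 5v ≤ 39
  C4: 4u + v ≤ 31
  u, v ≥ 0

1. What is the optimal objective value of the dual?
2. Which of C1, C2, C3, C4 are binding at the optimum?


1. -185
2. C1, C4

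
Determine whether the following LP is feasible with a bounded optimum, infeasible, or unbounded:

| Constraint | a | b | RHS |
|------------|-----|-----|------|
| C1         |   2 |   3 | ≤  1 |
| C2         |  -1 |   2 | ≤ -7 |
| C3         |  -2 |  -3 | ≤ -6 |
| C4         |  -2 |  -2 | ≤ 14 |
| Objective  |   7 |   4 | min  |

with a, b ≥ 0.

Infeasible (no feasible solution exists)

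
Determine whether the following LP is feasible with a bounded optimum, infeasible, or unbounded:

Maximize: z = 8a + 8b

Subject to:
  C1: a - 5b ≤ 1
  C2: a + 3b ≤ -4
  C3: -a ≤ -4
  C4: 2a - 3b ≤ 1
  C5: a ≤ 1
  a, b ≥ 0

Infeasible (no feasible solution exists)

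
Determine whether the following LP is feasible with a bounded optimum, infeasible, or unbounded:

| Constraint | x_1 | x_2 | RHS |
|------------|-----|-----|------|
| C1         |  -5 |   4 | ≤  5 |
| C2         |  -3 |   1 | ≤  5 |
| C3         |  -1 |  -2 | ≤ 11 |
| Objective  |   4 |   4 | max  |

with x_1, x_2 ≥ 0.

Unbounded (objective can increase without bound)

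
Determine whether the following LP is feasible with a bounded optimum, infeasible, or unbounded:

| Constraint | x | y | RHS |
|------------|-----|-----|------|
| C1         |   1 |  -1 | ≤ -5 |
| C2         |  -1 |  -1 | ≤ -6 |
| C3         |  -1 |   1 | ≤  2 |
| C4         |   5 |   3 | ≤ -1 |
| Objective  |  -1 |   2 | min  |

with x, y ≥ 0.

Infeasible (no feasible solution exists)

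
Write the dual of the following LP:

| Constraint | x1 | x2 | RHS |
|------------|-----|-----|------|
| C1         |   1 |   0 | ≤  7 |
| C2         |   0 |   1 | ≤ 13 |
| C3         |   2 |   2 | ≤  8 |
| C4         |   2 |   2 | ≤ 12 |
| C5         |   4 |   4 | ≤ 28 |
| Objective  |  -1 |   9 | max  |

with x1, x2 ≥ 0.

Primal max cᵀx s.t. Ax ≤ b, x ≥ 0  →  Dual min bᵀy s.t. Aᵀy ≥ c, y ≥ 0.

Minimize: z = 7y1 + 13y2 + 8y3 + 12y4 + 28y5

Subject to:
  y1 + 2y3 + 2y4 + 4y5 ≥ -1
  y2 + 2y3 + 2y4 + 4y5 ≥ 9
  y1, y2, y3, y4, y5 ≥ 0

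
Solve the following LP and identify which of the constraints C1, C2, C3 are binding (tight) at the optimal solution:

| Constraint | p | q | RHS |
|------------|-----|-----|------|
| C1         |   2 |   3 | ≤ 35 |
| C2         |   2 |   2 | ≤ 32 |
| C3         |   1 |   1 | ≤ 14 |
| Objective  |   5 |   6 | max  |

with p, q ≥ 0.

At p = 7, q = 7, compute slack b - a·x for each constraint:
  C1: 35 − 35 = 0  (binding)
  C2: 32 − 28 = 4  (slack)
  C3: 14 − 14 = 0  (binding)

Optimal: p = 7, q = 7
Binding: C1, C3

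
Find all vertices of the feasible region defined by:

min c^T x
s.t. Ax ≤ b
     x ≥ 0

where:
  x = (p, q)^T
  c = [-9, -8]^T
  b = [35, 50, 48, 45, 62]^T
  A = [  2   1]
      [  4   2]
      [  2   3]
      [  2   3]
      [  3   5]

(0, 0), (12.5, 0), (9, 7), (0, 12.4)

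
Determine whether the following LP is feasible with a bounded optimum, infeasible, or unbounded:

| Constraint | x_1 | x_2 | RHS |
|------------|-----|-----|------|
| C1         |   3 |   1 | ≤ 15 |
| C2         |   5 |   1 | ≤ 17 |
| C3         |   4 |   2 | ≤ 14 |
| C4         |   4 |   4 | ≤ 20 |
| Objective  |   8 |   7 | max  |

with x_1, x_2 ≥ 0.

Feasible with a bounded optimal solution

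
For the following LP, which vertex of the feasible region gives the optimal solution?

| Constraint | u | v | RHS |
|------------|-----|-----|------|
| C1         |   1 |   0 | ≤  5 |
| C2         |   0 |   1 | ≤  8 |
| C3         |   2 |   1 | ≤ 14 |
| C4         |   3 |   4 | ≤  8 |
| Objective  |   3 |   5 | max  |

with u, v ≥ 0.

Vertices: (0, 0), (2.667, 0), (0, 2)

Evaluate the objective at each vertex of the feasible region:
  z(0, 0) = 0
  z(2.667, 0) = 8
  z(0, 2) = 10  ←
The maximum is at u = 0, v = 2.

(0, 2)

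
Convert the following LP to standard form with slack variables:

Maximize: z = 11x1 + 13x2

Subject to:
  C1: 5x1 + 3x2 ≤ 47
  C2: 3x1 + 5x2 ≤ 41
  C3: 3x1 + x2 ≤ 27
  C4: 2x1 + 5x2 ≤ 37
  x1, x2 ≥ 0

max z = 11x1 + 13x2

s.t.
  5x1 + 3x2 + s1 = 47
  3x1 + 5x2 + s2 = 41
  3x1 + x2 + s3 = 27
  2x1 + 5x2 + s4 = 37
  x1, x2, s1, s2, s3, s4 ≥ 0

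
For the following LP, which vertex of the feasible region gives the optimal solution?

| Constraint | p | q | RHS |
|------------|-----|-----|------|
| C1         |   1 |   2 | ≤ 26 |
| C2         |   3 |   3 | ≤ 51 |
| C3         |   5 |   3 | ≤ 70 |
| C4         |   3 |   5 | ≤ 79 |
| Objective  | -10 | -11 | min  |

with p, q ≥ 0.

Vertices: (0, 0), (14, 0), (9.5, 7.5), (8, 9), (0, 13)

Evaluate the objective at each vertex of the feasible region:
  z(0, 0) = 0
  z(14, 0) = -140
  z(9.5, 7.5) = -177.5
  z(8, 9) = -179  ←
  z(0, 13) = -143
The minimum is at p = 8, q = 9.

(8, 9)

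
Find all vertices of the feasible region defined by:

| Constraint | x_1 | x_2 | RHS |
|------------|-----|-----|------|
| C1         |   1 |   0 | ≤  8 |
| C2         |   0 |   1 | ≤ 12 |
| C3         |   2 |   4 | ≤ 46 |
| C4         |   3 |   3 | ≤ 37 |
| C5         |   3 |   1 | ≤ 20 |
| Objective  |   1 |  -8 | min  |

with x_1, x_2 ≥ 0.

(0, 0), (6.667, 0), (3.833, 8.5), (1.667, 10.67), (0, 11.5)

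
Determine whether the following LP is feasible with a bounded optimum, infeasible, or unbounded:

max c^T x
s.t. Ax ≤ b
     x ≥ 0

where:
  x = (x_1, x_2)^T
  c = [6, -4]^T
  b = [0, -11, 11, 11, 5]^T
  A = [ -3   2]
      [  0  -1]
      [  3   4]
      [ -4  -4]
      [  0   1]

Infeasible (no feasible solution exists)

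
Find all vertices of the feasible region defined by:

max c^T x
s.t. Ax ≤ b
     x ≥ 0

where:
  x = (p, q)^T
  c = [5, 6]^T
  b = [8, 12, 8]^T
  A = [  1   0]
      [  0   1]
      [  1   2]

(0, 0), (8, 0), (0, 4)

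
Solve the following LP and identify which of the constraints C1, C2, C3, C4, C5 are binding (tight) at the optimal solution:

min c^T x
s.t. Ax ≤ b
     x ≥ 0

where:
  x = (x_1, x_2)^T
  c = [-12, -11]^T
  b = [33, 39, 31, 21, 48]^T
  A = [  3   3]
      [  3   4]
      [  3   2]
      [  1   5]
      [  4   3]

At x_1 = 9, x_2 = 2, compute slack b - a·x for each constraint:
  C1: 33 − 33 = 0  (binding)
  C2: 39 − 35 = 4  (slack)
  C3: 31 − 31 = 0  (binding)
  C4: 21 − 19 = 2  (slack)
  C5: 48 − 42 = 6  (slack)

Optimal: x_1 = 9, x_2 = 2
Binding: C1, C3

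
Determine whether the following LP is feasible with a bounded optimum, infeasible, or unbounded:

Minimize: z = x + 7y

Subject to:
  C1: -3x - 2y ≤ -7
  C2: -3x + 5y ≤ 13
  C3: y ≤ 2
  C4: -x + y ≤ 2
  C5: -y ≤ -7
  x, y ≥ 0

Infeasible (no feasible solution exists)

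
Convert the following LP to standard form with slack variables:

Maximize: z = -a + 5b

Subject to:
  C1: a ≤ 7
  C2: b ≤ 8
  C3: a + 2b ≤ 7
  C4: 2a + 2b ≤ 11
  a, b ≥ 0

max z = -a + 5b

s.t.
  a + s1 = 7
  b + s2 = 8
  a + 2b + s3 = 7
  2a + 2b + s4 = 11
  a, b, s1, s2, s3, s4 ≥ 0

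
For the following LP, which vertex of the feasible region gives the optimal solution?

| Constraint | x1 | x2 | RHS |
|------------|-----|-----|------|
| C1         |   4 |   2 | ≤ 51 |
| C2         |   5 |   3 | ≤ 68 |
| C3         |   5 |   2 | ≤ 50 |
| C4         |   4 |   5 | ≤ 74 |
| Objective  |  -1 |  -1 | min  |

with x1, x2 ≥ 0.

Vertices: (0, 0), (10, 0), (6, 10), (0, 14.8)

Evaluate the objective at each vertex of the feasible region:
  z(0, 0) = 0
  z(10, 0) = -10
  z(6, 10) = -16  ←
  z(0, 14.8) = -14.8
The minimum is at x1 = 6, x2 = 10.

(6, 10)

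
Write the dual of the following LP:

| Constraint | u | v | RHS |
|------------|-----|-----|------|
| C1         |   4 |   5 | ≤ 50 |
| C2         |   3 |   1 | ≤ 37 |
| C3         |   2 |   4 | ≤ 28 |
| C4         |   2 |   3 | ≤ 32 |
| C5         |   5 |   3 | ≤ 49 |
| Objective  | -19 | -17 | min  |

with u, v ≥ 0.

Primal min cᵀx s.t. Ax ≤ b, x ≥ 0  →  Dual max −bᵀy s.t. Aᵀy ≥ −c, y ≥ 0.

Maximize: z = -50y1 - 37y2 - 28y3 - 32y4 - 49y5

Subject to:
  4y1 + 3y2 + 2y3 + 2y4 + 5y5 ≥ 19
  5y1 + y2 + 4y3 + 3y4 + 3y5 ≥ 17
  y1, y2, y3, y4, y5 ≥ 0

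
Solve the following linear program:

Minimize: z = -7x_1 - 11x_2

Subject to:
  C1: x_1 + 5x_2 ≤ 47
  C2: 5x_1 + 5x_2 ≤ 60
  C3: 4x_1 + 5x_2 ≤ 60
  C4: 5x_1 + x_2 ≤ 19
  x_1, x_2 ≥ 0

Evaluate the objective at each vertex of the feasible region:
  z(0, 0) = 0
  z(3.8, 0) = -26.6
  z(2, 9) = -113  ←
  z(0, 9.4) = -103.4
The minimum is at x_1 = 2, x_2 = 9.

x_1 = 2, x_2 = 9, z = -113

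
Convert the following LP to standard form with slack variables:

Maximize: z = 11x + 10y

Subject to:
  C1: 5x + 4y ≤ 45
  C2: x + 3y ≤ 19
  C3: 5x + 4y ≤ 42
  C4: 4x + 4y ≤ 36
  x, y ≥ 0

max z = 11x + 10y

s.t.
  5x + 4y + s1 = 45
  x + 3y + s2 = 19
  5x + 4y + s3 = 42
  4x + 4y + s4 = 36
  x, y, s1, s2, s3, s4 ≥ 0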